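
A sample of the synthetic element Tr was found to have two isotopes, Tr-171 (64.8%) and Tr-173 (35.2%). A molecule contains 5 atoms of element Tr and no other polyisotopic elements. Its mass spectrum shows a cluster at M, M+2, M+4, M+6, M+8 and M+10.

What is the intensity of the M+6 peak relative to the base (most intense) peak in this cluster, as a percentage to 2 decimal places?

(0.648 + 0.352)^5 gives M 0.1143, M+2 0.3103, M+4 0.3371, M+6 0.1831, M+8 0.0497, M+10 0.0054; the largest is M+4.
P(M+4) = C(5,2) × 0.648^3 × 0.352^2 = 10 × 0.27209779 × 0.123904 = 0.337140 (base)
P(M+6) = C(5,3) × 0.648^2 × 0.352^3 = 10 × 0.419904 × 0.04361421 = 0.183138
Relative intensity = 0.183138 / 0.337140 × 100 = 54.32

54.32%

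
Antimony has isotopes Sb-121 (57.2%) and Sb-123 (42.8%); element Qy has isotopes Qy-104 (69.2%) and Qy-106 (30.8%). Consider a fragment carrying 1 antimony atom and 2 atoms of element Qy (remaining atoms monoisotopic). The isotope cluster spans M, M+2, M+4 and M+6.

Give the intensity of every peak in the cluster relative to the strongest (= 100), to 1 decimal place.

61.0 : 100.0 : 52.7 : 9.0

Antimony pattern (n=1): 0.5720 : 0.4280
Element Qy pattern (n=2): 0.478864 : 0.426272 : 0.094864
Convolve the two distributions (both contribute in 2-u steps):
  M: 0.5720×0.478864 = 0.273910
  M+2: 0.5720×0.426272 + 0.4280×0.478864 = 0.448781
  M+4: 0.5720×0.094864 + 0.4280×0.426272 = 0.236707
  M+6: 0.4280×0.094864 = 0.040602
Scale to base peak (0.448781) = 100: 61.0 : 100.0 : 52.7 : 9.0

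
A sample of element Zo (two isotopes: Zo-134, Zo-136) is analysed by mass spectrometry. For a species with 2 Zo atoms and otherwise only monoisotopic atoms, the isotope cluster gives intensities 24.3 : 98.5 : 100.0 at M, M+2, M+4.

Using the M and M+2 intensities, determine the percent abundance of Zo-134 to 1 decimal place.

If p is the fraction of Zo that is Zo-134, then I(M+2)/I(M) = [C(2,1)·p^1·(1−p)] / p^2 = 2·(1−p)/p = 98.5/24.3 = 4.0535
(1−p)/p = 4.0535/2 = 2.0267  ⇒  p = 1/(1 + 2.0267) = 0.3304
Zo-134: 33.0%, Zo-136: 67.0%.

33.0%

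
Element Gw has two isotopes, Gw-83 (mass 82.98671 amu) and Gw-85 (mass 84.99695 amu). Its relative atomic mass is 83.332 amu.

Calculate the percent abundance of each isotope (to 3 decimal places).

Let x be the fractional abundance of Gw-83; then Gw-85 has abundance 1 − x.
82.98671·x + 84.99695·(1 − x) = 83.332
(82.98671 − 84.99695)·x = 83.332 − 84.99695
x = -1.66495 / -2.01024 = 0.82823 → 82.823% Gw-83, 17.177% Gw-85.

Gw-83: 82.823%, Gw-85: 17.177%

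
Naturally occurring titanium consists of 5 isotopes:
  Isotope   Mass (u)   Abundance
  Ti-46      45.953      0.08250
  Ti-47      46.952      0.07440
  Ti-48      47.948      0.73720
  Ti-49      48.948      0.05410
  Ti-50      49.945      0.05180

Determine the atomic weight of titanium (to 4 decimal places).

47.8669 u

Average mass = Σ (abundance × isotope mass) = 0.08250 × 45.953 + 0.07440 × 46.952 + 0.73720 × 47.948 + 0.05410 × 48.948 + 0.05180 × 49.945
= 3.79112 + 3.49323 + 35.34727 + 2.64809 + 2.58715 = 47.86686 u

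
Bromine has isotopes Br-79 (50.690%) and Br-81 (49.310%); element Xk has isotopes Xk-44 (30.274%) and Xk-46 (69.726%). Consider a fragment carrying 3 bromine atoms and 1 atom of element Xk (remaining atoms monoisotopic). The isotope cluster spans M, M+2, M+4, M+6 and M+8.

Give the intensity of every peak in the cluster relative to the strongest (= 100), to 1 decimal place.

Bromine pattern (n=3): 0.13024674 : 0.3801026 : 0.36975457 : 0.11989609
Element Xk pattern (n=1): 0.30274 : 0.69726
Convolve the two distributions (both contribute in 2-u steps):
  M: 0.13024674×0.30274 = 0.039431
  M+2: 0.13024674×0.69726 + 0.3801026×0.30274 = 0.205888
  M+4: 0.3801026×0.69726 + 0.36975457×0.30274 = 0.376970
  M+6: 0.36975457×0.69726 + 0.11989609×0.30274 = 0.294112
  M+8: 0.11989609×0.69726 = 0.083599
Scale to base peak (0.376970) = 100: 10.5 : 54.6 : 100.0 : 78.0 : 22.2

10.5 : 54.6 : 100.0 : 78.0 : 22.2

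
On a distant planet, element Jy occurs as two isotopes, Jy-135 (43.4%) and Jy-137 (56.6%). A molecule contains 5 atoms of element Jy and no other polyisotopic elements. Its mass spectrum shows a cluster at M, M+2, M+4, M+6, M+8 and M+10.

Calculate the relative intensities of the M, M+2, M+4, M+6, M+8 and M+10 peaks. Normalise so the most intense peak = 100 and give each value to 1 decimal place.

4.5 : 29.4 : 76.7 : 100.0 : 65.2 : 17.0

Each Jy atom is independently Jy-135 (p = 0.434) or Jy-137 (q = 0.566); the cluster is the binomial expansion (p + q)^5.
P(M) = 0.434^5 = 0.015397
P(M+2) = 5 × 0.434^4 × 0.566^1 = 0.100403
P(M+4) = 10 × 0.434^3 × 0.566^2 = 0.261880
P(M+6) = 10 × 0.434^2 × 0.566^3 = 0.341530
P(M+8) = 5 × 0.434^1 × 0.566^4 = 0.222703
P(M+10) = 0.566^5 = 0.058087
The M+6 peak is largest (0.341530); scaling to 100 gives 4.5 : 29.4 : 76.7 : 100.0 : 65.2 : 17.0.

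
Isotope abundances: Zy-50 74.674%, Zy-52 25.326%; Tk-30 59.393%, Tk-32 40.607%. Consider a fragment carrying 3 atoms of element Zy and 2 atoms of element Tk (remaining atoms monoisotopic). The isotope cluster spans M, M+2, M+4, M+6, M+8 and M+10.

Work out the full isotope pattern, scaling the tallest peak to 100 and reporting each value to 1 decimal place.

Element Zy pattern (n=3): 0.41639763 : 0.423669 : 0.14368912 : 0.01624426
Element Tk pattern (n=2): 0.35275284 : 0.48235431 : 0.16489284
Convolve the two distributions (both contribute in 2-u steps):
  M: 0.41639763×0.35275284 = 0.146885
  M+2: 0.41639763×0.48235431 + 0.423669×0.35275284 = 0.350302
  M+4: 0.41639763×0.16489284 + 0.423669×0.48235431 + 0.14368912×0.35275284 = 0.323706
  M+6: 0.423669×0.16489284 + 0.14368912×0.48235431 + 0.01624426×0.35275284 = 0.144899
  M+8: 0.14368912×0.16489284 + 0.01624426×0.48235431 = 0.031529
  M+10: 0.01624426×0.16489284 = 0.002679
Scale to base peak (0.350302) = 100: 41.9 : 100.0 : 92.4 : 41.4 : 9.0 : 0.8

41.9 : 100.0 : 92.4 : 41.4 : 9.0 : 0.8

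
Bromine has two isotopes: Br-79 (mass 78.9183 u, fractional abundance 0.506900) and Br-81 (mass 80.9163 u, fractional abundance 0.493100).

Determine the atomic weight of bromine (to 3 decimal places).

79.904 u

Weight each isotope mass by its fractional abundance: 0.506900 × 78.9183 + 0.493100 × 80.9163
= 40.00369 + 39.89983 = 79.90352 u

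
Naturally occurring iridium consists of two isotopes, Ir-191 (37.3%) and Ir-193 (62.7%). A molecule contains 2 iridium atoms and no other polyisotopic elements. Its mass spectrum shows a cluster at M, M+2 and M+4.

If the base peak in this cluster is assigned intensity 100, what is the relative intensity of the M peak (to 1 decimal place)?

Binomial terms of (0.373 + 0.627)^2: M 0.1391, M+2 0.4677, M+4 0.3931 → M+2 is the base peak.
P(M+2) = C(2,1) × 0.373^1 × 0.627^1 = 2 × 0.3730 × 0.6270 = 0.467742 (base)
P(M) = C(2,0) × 0.373^2 × 0.627^0 = 1 × 0.139129 × 1.0000 = 0.139129
Relative intensity = 0.139129 / 0.467742 × 100 = 29.7

29.7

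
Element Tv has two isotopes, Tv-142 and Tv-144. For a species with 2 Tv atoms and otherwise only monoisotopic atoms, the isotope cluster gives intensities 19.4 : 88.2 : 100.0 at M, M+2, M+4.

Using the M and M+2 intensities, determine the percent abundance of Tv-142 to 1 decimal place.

Write p for the Tv-142 fraction. I(M+2)/I(M) = [C(2,1)·p^1·(1−p)] / p^2 = 2·(1−p)/p = 88.2/19.4 = 4.5464
(1−p)/p = 4.5464/2 = 2.2732  ⇒  p = 1/(1 + 2.2732) = 0.3055
Tv-142: 30.6%, Tv-144: 69.4%.

30.6%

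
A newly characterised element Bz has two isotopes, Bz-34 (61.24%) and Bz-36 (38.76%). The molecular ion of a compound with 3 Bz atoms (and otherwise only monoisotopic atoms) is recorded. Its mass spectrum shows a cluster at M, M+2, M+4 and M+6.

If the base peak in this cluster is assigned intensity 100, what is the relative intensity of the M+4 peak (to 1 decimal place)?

Binomial terms of (0.6124 + 0.3876)^3: M 0.2297, M+2 0.4361, M+4 0.2760, M+6 0.0582 → M+2 is the base peak.
P(M+2) = C(3,1) × 0.6124^2 × 0.3876^1 = 3 × 0.37503376 × 0.3876 = 0.436089 (base)
P(M+4) = C(3,2) × 0.6124^1 × 0.3876^2 = 3 × 0.6124 × 0.15023376 = 0.276009
Relative intensity = 0.276009 / 0.436089 × 100 = 63.3

63.3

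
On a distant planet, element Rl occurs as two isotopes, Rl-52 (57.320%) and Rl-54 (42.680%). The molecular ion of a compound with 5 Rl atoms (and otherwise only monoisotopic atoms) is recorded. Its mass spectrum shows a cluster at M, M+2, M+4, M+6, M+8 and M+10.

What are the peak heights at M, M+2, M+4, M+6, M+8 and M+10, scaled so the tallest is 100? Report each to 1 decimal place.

18.0 : 67.2 : 100.0 : 74.5 : 27.7 : 4.1

Expanding (0.57320 + 0.42680)^5:
P(M) = 0.57320^5 = 0.061877
P(M+2) = 5 × 0.57320^4 × 0.42680^1 = 0.230366
P(M+4) = 10 × 0.57320^3 × 0.42680^2 = 0.343058
P(M+6) = 10 × 0.57320^2 × 0.42680^3 = 0.255438
P(M+8) = 5 × 0.57320^1 × 0.42680^4 = 0.095099
P(M+10) = 0.42680^5 = 0.014162
The M+4 peak is largest (0.343058); scaling to 100 gives 18.0 : 67.2 : 100.0 : 74.5 : 27.7 : 4.1.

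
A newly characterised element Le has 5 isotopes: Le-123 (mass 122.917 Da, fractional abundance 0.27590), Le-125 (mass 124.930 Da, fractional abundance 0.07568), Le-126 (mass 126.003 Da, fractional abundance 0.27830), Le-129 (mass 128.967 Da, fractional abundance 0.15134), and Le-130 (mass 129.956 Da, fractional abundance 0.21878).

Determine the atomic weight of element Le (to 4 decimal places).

126.3838 Da

Weight each isotope mass by its fractional abundance: 0.27590 × 122.917 + 0.07568 × 124.930 + 0.27830 × 126.003 + 0.15134 × 128.967 + 0.21878 × 129.956
= 33.91280 + 9.45470 + 35.06663 + 19.51787 + 28.43177 = 126.38377 Da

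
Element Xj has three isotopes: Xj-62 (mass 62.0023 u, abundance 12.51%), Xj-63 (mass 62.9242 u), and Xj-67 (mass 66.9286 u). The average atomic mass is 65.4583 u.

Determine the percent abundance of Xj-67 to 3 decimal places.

The remaining 87.49% is split between Xj-63 (fraction x) and Xj-67 (fraction 0.8749 − x).
Substituting: 62.9242x + 66.9286(0.8749 − x) = 57.70181227
(62.9242 − 66.9286)x = -0.85401987  ⇒  x = 0.21327, y = 0.66163
Xj-63: 21.327%, Xj-67: 66.163%.

66.163%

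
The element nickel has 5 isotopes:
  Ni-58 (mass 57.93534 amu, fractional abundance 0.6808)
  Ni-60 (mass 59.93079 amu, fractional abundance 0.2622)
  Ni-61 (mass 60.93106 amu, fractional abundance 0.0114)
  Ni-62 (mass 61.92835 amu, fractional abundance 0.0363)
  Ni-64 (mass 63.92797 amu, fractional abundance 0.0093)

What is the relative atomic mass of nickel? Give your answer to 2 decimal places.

Average mass = Σ (abundance × isotope mass) = 0.6808 × 57.93534 + 0.2622 × 59.93079 + 0.0114 × 60.93106 + 0.0363 × 61.92835 + 0.0093 × 63.92797
= 39.442379 + 15.713853 + 0.694614 + 2.247999 + 0.594530 = 58.693375 amu

58.69 amu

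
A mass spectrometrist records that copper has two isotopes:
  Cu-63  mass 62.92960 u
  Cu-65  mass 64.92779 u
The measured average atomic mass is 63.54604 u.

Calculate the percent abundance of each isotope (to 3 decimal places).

Cu-63: 69.150%, Cu-65: 30.850%

Let x be the fractional abundance of Cu-63; then Cu-65 has abundance 1 − x.
62.92960·x + 64.92779·(1 − x) = 63.54604
(62.92960 − 64.92779)·x = 63.54604 − 64.92779
x = -1.38175 / -1.99819 = 0.69150 → 69.150% Cu-63, 30.850% Cu-65.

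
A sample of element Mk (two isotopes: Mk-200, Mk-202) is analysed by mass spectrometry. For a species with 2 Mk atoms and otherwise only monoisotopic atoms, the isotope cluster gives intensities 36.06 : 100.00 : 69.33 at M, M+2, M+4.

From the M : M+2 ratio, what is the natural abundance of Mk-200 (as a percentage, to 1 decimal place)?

If p is the fraction of Mk that is Mk-200, then I(M+2)/I(M) = [C(2,1)·p^1·(1−p)] / p^2 = 2·(1−p)/p = 100.00/36.06 = 2.7732
(1−p)/p = 2.7732/2 = 1.3866  ⇒  p = 1/(1 + 1.3866) = 0.4190
Mk-200: 41.9%, Mk-202: 58.1%.

41.9%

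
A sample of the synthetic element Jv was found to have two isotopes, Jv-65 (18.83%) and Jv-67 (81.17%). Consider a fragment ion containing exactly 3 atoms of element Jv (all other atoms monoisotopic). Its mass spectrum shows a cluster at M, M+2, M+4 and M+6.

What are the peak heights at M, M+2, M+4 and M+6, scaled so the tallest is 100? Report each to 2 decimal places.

The 3 Jv atoms are independent, so intensities follow the terms of (0.1883 + 0.8117)^3.
P(M) = 0.1883^3 = 0.006677
P(M+2) = 3 × 0.1883^2 × 0.8117^1 = 0.086341
P(M+4) = 3 × 0.1883^1 × 0.8117^2 = 0.372188
P(M+6) = 0.8117^3 = 0.534794
The M+6 peak is largest (0.534794); scaling to 100 gives 1.25 : 16.14 : 69.59 : 100.00.

1.25 : 16.14 : 69.59 : 100.00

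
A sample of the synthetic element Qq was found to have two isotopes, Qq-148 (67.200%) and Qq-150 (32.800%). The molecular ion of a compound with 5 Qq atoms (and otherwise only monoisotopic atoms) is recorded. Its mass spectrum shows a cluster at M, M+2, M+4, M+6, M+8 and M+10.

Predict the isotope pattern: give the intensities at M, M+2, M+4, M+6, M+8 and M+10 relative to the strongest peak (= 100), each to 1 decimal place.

41.0 : 100.0 : 97.6 : 47.6 : 11.6 : 1.1

Each Qq atom is independently Qq-148 (p = 0.67200) or Qq-150 (q = 0.32800); the cluster is the binomial expansion (p + q)^5.
P(M) = 0.67200^5 = 0.137040
P(M+2) = 5 × 0.67200^4 × 0.32800^1 = 0.334442
P(M+4) = 10 × 0.67200^3 × 0.32800^2 = 0.326479
P(M+6) = 10 × 0.67200^2 × 0.32800^3 = 0.159353
P(M+8) = 5 × 0.67200^1 × 0.32800^4 = 0.038890
P(M+10) = 0.32800^5 = 0.003796
The M+2 peak is largest (0.334442); scaling to 100 gives 41.0 : 100.0 : 97.6 : 47.6 : 11.6 : 1.1.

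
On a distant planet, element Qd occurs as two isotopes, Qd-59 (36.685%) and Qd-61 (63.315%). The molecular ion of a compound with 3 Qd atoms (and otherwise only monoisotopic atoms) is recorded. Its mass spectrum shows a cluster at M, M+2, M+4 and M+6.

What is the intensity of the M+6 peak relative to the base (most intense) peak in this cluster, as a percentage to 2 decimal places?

57.53%

Binomial terms of (0.36685 + 0.63315)^3: M 0.0494, M+2 0.2556, M+4 0.4412, M+6 0.2538 → M+4 is the base peak.
P(M+4) = C(3,2) × 0.36685^1 × 0.63315^2 = 3 × 0.36685 × 0.40087892 = 0.441187 (base)
P(M+6) = C(3,3) × 0.36685^0 × 0.63315^3 = 1 × 1.0000 × 0.25381649 = 0.253816
Relative intensity = 0.253816 / 0.441187 × 100 = 57.53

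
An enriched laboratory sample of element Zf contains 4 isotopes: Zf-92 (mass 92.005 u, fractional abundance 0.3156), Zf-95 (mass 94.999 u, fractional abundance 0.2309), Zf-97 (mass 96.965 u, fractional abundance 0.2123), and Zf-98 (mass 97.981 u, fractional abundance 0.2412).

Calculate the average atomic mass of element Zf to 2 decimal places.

Average mass = Σ (abundance × isotope mass) = 0.3156 × 92.005 + 0.2309 × 94.999 + 0.2123 × 96.965 + 0.2412 × 97.981
= 29.0368 + 21.9353 + 20.5857 + 23.6330 = 95.1908 u

95.19 u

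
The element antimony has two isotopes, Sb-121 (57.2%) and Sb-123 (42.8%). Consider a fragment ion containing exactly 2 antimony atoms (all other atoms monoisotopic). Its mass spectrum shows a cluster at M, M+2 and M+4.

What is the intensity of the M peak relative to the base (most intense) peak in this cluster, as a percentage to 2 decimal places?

Term probabilities: M 0.3272, M+2 0.4896, M+4 0.1832. Base peak = M+2.
P(M+2) = C(2,1) × 0.572^1 × 0.428^1 = 2 × 0.5720 × 0.4280 = 0.489632 (base)
P(M) = C(2,0) × 0.572^2 × 0.428^0 = 1 × 0.327184 × 1.0000 = 0.327184
Relative intensity = 0.327184 / 0.489632 × 100 = 66.82

66.82%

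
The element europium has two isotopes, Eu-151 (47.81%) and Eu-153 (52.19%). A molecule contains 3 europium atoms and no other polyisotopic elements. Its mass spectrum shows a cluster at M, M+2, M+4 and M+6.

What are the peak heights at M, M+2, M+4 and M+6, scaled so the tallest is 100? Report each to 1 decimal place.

Expanding (0.4781 + 0.5219)^3:
P(M) = 0.4781^3 = 0.109284
P(M+2) = 3 × 0.4781^2 × 0.5219^1 = 0.357887
P(M+4) = 3 × 0.4781^1 × 0.5219^2 = 0.390674
P(M+6) = 0.5219^3 = 0.142155
The M+4 peak is largest (0.390674); scaling to 100 gives 28.0 : 91.6 : 100.0 : 36.4.

28.0 : 91.6 : 100.0 : 36.4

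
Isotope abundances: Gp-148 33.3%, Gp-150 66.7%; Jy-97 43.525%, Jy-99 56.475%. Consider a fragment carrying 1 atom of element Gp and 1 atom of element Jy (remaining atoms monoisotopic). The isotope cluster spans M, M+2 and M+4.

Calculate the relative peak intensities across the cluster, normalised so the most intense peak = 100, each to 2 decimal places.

Element Gp pattern (n=1): 0.3330 : 0.6670
Element Jy pattern (n=1): 0.43525 : 0.56475
Convolve the two distributions (both contribute in 2-u steps):
  M: 0.3330×0.43525 = 0.144938
  M+2: 0.3330×0.56475 + 0.6670×0.43525 = 0.478374
  M+4: 0.6670×0.56475 = 0.376688
Scale to base peak (0.478374) = 100: 30.30 : 100.00 : 78.74

30.30 : 100.00 : 78.74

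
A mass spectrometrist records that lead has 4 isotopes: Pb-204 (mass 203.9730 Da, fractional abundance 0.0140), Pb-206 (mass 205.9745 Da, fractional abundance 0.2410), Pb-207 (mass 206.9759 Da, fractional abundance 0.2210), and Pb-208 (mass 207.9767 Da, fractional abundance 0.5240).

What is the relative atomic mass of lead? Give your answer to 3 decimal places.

207.217 Da

Ar = Σ fᵢ·mᵢ = 0.0140 × 203.9730 + 0.2410 × 205.9745 + 0.2210 × 206.9759 + 0.5240 × 207.9767
= 2.85562 + 49.63985 + 45.74167 + 108.97979 = 207.21693 Da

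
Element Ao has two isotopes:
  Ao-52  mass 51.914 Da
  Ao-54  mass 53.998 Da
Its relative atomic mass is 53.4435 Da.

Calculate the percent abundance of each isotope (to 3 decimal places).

Ao-52: 26.607%, Ao-54: 73.393%

Let x be the fractional abundance of Ao-52; then Ao-54 has abundance 1 − x.
51.914·x + 53.998·(1 − x) = 53.4435
(51.914 − 53.998)·x = 53.4435 − 53.998
x = -0.5545 / -2.084 = 0.26607 → 26.607% Ao-52, 73.393% Ao-54.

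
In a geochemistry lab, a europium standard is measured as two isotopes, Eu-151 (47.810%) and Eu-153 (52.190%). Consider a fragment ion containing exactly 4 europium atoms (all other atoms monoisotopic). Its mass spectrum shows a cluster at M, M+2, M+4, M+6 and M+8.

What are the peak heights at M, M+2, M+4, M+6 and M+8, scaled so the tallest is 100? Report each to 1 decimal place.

14.0 : 61.1 : 100.0 : 72.8 : 19.9

Each Eu atom is independently Eu-151 (p = 0.47810) or Eu-153 (q = 0.52190); the cluster is the binomial expansion (p + q)^4.
P(M) = 0.47810^4 = 0.052249
P(M+2) = 4 × 0.47810^3 × 0.52190^1 = 0.228141
P(M+4) = 6 × 0.47810^2 × 0.52190^2 = 0.373563
P(M+6) = 4 × 0.47810^1 × 0.52190^3 = 0.271857
P(M+8) = 0.52190^4 = 0.074191
The M+4 peak is largest (0.373563); scaling to 100 gives 14.0 : 61.1 : 100.0 : 72.8 : 19.9.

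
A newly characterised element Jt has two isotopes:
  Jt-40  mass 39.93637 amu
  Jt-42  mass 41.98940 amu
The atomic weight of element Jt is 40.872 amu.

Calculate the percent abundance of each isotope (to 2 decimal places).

Jt-40: 54.43%, Jt-42: 45.57%

With x = fraction of Jt-40 (so Jt-42 is 1 − x):
39.93637·x + 41.98940·(1 − x) = 40.872
(39.93637 − 41.98940)·x = 40.872 − 41.98940
x = -1.11740 / -2.05303 = 0.54427 → 54.43% Jt-40, 45.57% Jt-42.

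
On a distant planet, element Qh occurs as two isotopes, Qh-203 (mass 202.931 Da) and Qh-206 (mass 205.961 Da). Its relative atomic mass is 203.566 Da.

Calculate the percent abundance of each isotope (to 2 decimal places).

Qh-203: 79.04%, Qh-206: 20.96%

Let x be the fractional abundance of Qh-203; then Qh-206 has abundance 1 − x.
202.931·x + 205.961·(1 − x) = 203.566
(202.931 − 205.961)·x = 203.566 − 205.961
x = -2.395 / -3.030 = 0.79043 → 79.04% Qh-203, 20.96% Qh-206.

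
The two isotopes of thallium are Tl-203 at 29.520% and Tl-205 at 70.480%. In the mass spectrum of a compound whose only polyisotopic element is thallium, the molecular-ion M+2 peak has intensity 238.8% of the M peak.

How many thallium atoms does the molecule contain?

For n independent Tl atoms, I(M+2)/I(M) = n · (abundance Tl-205) / (abundance Tl-203) = n · 0.70480/0.29520.
n = 2.388 × 0.29520/0.70480 = 1.00 ≈ 1

1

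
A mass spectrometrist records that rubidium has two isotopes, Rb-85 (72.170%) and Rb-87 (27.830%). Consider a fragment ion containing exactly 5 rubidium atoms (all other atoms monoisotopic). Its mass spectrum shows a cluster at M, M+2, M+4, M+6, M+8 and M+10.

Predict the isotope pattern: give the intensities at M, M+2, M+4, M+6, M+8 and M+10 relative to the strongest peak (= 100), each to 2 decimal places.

Expanding (0.72170 + 0.27830)^5:
P(M) = 0.72170^5 = 0.195787
P(M+2) = 5 × 0.72170^4 × 0.27830^1 = 0.377494
P(M+4) = 10 × 0.72170^3 × 0.27830^2 = 0.291136
P(M+6) = 10 × 0.72170^2 × 0.27830^3 = 0.112267
P(M+8) = 5 × 0.72170^1 × 0.27830^4 = 0.021646
P(M+10) = 0.27830^5 = 0.001669
The M+2 peak is largest (0.377494); scaling to 100 gives 51.86 : 100.00 : 77.12 : 29.74 : 5.73 : 0.44.

51.86 : 100.00 : 77.12 : 29.74 : 5.73 : 0.44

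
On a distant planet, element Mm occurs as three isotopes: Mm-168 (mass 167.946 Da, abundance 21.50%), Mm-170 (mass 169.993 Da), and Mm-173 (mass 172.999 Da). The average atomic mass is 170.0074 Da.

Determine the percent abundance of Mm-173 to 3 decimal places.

The remaining 78.50% is split between Mm-170 (fraction x) and Mm-173 (fraction 0.7850 − x).
Substituting: 169.993x + 172.999(0.7850 − x) = 133.89901
(169.993 − 172.999)x = -1.905205  ⇒  x = 0.63380, y = 0.15120
Mm-170: 63.380%, Mm-173: 15.120%.

15.120%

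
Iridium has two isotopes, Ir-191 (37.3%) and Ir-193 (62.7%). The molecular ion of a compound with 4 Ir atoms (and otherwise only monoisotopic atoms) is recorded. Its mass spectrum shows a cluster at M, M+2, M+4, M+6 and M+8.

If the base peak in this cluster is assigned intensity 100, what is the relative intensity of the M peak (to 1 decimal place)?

5.3

Binomial terms of (0.373 + 0.627)^4: M 0.0194, M+2 0.1302, M+4 0.3282, M+6 0.3678, M+8 0.1546 → M+6 is the base peak.
P(M+6) = C(4,3) × 0.373^1 × 0.627^3 = 4 × 0.3730 × 0.24649188 = 0.367766 (base)
P(M) = C(4,0) × 0.373^4 × 0.627^0 = 1 × 0.01935688 × 1.0000 = 0.019357
Relative intensity = 0.019357 / 0.367766 × 100 = 5.3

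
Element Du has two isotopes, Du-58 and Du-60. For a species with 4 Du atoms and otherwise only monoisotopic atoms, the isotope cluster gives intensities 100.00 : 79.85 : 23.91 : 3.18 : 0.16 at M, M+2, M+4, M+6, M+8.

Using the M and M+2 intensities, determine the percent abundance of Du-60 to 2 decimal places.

Let p = fractional abundance of Du-58. I(M+2)/I(M) = [C(4,1)·p^3·(1−p)] / p^4 = 4·(1−p)/p = 79.85/100.00 = 0.7985
(1−p)/p = 0.7985/4 = 0.1996  ⇒  p = 1/(1 + 0.1996) = 0.8336
Du-58: 83.36%, Du-60: 16.64%.

16.64%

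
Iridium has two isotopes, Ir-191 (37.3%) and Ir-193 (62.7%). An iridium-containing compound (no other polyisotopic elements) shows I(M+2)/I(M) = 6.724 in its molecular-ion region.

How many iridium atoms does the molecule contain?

For n independent Ir atoms, I(M+2)/I(M) = n · (abundance Ir-193) / (abundance Ir-191) = n · 0.627/0.373.
n = 6.724 × 0.373/0.627 = 4.00 ≈ 4

4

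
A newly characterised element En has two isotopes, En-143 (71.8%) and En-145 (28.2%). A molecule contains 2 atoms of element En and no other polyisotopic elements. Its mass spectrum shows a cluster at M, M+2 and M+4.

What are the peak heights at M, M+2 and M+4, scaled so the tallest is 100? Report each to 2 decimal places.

The 2 En atoms are independent, so intensities follow the terms of (0.718 + 0.282)^2.
P(M) = 0.718^2 = 0.515524
P(M+2) = 2 × 0.718^1 × 0.282^1 = 0.404952
P(M+4) = 0.282^2 = 0.079524
The M peak is largest (0.515524); scaling to 100 gives 100.00 : 78.55 : 15.43.

100.00 : 78.55 : 15.43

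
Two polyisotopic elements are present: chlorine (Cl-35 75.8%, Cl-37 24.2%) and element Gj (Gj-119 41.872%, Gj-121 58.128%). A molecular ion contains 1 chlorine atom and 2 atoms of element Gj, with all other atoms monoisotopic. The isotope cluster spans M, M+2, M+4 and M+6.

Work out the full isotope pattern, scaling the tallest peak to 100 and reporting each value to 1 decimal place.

32.3 : 100.0 : 90.9 : 19.9

Chlorine pattern (n=1): 0.7580 : 0.2420
Element Gj pattern (n=2): 0.17532644 : 0.48678712 : 0.33788644
Convolve the two distributions (both contribute in 2-u steps):
  M: 0.7580×0.17532644 = 0.132897
  M+2: 0.7580×0.48678712 + 0.2420×0.17532644 = 0.411414
  M+4: 0.7580×0.33788644 + 0.2420×0.48678712 = 0.373920
  M+6: 0.2420×0.33788644 = 0.081769
Scale to base peak (0.411414) = 100: 32.3 : 100.0 : 90.9 : 19.9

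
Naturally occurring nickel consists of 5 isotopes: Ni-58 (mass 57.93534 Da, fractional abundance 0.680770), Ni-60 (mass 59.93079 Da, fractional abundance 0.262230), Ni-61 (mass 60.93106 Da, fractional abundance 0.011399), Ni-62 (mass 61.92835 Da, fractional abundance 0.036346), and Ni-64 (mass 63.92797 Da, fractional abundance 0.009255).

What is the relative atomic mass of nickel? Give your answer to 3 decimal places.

Ar = Σ fᵢ·mᵢ = 0.680770 × 57.93534 + 0.262230 × 59.93079 + 0.011399 × 60.93106 + 0.036346 × 61.92835 + 0.009255 × 63.92797
= 39.440641 + 15.715651 + 0.694553 + 2.250848 + 0.591653 = 58.693346 Da

58.693 Da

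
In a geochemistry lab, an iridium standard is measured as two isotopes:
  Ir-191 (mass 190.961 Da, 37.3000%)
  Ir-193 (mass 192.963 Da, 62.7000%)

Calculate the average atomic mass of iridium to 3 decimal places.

The abundance-weighted mean is 0.373000 × 190.961 + 0.627000 × 192.963
= 71.2285 + 120.9878 = 192.2163 Da

192.216 Da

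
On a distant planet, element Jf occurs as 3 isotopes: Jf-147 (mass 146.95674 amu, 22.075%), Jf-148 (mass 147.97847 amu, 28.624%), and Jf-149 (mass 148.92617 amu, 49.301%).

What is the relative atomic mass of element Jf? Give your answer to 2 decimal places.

148.22 amu

The abundance-weighted mean is 0.22075 × 146.95674 + 0.28624 × 147.97847 + 0.49301 × 148.92617
= 32.440700 + 42.357357 + 73.422091 = 148.220148 amu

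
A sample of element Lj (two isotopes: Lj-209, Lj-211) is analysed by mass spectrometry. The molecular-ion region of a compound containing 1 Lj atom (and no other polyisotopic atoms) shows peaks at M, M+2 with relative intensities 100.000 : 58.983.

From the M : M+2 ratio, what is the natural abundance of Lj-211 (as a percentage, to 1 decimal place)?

Write p for the Lj-209 fraction. I(M+2)/I(M) = [C(1,1)·p^0·(1−p)] / p^1 = 1·(1−p)/p = 58.983/100.000 = 0.5898
(1−p)/p = 0.5898/1 = 0.5898  ⇒  p = 1/(1 + 0.5898) = 0.6290
Lj-209: 62.9%, Lj-211: 37.1%.

37.1%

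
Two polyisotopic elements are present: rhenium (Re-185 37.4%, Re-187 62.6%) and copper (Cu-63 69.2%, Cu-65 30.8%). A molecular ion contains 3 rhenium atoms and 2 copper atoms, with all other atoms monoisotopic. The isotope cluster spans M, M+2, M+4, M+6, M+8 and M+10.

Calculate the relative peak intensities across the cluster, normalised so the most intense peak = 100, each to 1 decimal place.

Rhenium pattern (n=3): 0.05231362 : 0.26268713 : 0.43968487 : 0.24531438
Copper pattern (n=2): 0.478864 : 0.426272 : 0.094864
Convolve the two distributions (both contribute in 2-u steps):
  M: 0.05231362×0.478864 = 0.025051
  M+2: 0.05231362×0.426272 + 0.26268713×0.478864 = 0.148091
  M+4: 0.05231362×0.094864 + 0.26268713×0.426272 + 0.43968487×0.478864 = 0.327488
  M+6: 0.26268713×0.094864 + 0.43968487×0.426272 + 0.24531438×0.478864 = 0.329817
  M+8: 0.43968487×0.094864 + 0.24531438×0.426272 = 0.146281
  M+10: 0.24531438×0.094864 = 0.023272
Scale to base peak (0.329817) = 100: 7.6 : 44.9 : 99.3 : 100.0 : 44.4 : 7.1

7.6 : 44.9 : 99.3 : 100.0 : 44.4 : 7.1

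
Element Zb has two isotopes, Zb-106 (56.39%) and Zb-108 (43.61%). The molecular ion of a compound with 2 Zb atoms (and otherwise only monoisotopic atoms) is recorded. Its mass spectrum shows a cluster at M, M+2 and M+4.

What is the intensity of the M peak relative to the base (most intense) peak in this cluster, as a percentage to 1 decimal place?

64.7%

Term probabilities: M 0.3180, M+2 0.4918, M+4 0.1902. Base peak = M+2.
P(M+2) = C(2,1) × 0.5639^1 × 0.4361^1 = 2 × 0.5639 × 0.4361 = 0.491834 (base)
P(M) = C(2,0) × 0.5639^2 × 0.4361^0 = 1 × 0.31798321 × 1.0000 = 0.317983
Relative intensity = 0.317983 / 0.491834 × 100 = 64.7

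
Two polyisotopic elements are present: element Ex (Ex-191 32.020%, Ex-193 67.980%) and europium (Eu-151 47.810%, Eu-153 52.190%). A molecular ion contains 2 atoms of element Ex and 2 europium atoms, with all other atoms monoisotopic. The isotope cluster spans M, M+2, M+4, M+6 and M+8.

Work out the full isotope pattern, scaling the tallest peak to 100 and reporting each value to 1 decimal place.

Element Ex pattern (n=2): 0.10252804 : 0.43534392 : 0.46212804
Europium pattern (n=2): 0.22857961 : 0.49904078 : 0.27237961
Convolve the two distributions (both contribute in 2-u steps):
  M: 0.10252804×0.22857961 = 0.023436
  M+2: 0.10252804×0.49904078 + 0.43534392×0.22857961 = 0.150676
  M+4: 0.10252804×0.27237961 + 0.43534392×0.49904078 + 0.46212804×0.22857961 = 0.350814
  M+6: 0.43534392×0.27237961 + 0.46212804×0.49904078 = 0.349200
  M+8: 0.46212804×0.27237961 = 0.125874
Scale to base peak (0.350814) = 100: 6.7 : 43.0 : 100.0 : 99.5 : 35.9

6.7 : 43.0 : 100.0 : 99.5 : 35.9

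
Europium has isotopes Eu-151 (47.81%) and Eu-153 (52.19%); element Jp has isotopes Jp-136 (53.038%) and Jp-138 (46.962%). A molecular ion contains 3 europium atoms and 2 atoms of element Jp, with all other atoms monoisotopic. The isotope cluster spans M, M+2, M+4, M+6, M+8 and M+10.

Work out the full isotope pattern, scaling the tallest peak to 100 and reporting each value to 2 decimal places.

9.80 : 49.47 : 99.60 : 100.00 : 50.07 : 10.00

Europium pattern (n=3): 0.10928391 : 0.3578871 : 0.39067407 : 0.14215492
Element Jp pattern (n=2): 0.28130294 : 0.49815411 : 0.22054294
Convolve the two distributions (both contribute in 2-u steps):
  M: 0.10928391×0.28130294 = 0.030742
  M+2: 0.10928391×0.49815411 + 0.3578871×0.28130294 = 0.155115
  M+4: 0.10928391×0.22054294 + 0.3578871×0.49815411 + 0.39067407×0.28130294 = 0.312282
  M+6: 0.3578871×0.22054294 + 0.39067407×0.49815411 + 0.14215492×0.28130294 = 0.313534
  M+8: 0.39067407×0.22054294 + 0.14215492×0.49815411 = 0.156975
  M+10: 0.14215492×0.22054294 = 0.031351
Scale to base peak (0.313534) = 100: 9.80 : 49.47 : 99.60 : 100.00 : 50.07 : 10.00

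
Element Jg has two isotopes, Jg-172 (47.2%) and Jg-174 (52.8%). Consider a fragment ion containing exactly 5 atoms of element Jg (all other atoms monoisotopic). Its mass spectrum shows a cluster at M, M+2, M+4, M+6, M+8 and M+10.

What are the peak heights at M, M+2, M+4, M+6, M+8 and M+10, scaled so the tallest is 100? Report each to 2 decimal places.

7.14 : 39.96 : 89.39 : 100.00 : 55.93 : 12.51

The 5 Jg atoms are independent, so intensities follow the terms of (0.472 + 0.528)^5.
P(M) = 0.472^5 = 0.023427
P(M+2) = 5 × 0.472^4 × 0.528^1 = 0.131030
P(M+4) = 10 × 0.472^3 × 0.528^2 = 0.293153
P(M+6) = 10 × 0.472^2 × 0.528^3 = 0.327933
P(M+8) = 5 × 0.472^1 × 0.528^4 = 0.183420
P(M+10) = 0.528^5 = 0.041036
The M+6 peak is largest (0.327933); scaling to 100 gives 7.14 : 39.96 : 89.39 : 100.00 : 55.93 : 12.51.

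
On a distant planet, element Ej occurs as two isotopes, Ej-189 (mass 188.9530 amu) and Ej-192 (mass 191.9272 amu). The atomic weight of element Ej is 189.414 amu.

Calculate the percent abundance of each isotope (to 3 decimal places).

With x = fraction of Ej-189 (so Ej-192 is 1 − x):
188.9530·x + 191.9272·(1 − x) = 189.414
(188.9530 − 191.9272)·x = 189.414 − 191.9272
x = -2.5132 / -2.9742 = 0.84500 → 84.500% Ej-189, 15.500% Ej-192.

Ej-189: 84.500%, Ej-192: 15.500%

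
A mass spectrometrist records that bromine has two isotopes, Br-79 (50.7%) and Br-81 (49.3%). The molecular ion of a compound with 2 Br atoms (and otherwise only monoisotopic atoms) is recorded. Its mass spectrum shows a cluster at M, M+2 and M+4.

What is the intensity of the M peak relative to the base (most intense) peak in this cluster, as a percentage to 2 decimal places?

(0.507 + 0.493)^2 gives M 0.2570, M+2 0.4999, M+4 0.2430; the largest is M+2.
P(M+2) = C(2,1) × 0.507^1 × 0.493^1 = 2 × 0.5070 × 0.4930 = 0.499902 (base)
P(M) = C(2,0) × 0.507^2 × 0.493^0 = 1 × 0.257049 × 1.0000 = 0.257049
Relative intensity = 0.257049 / 0.499902 × 100 = 51.42

51.42%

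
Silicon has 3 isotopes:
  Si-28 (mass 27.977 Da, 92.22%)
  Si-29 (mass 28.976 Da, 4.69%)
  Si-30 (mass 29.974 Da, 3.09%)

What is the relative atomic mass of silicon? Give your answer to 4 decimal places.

Weight each isotope mass by its fractional abundance: 0.9222 × 27.977 + 0.0469 × 28.976 + 0.0309 × 29.974
= 25.80039 + 1.35897 + 0.92620 = 28.08556 Da

28.0856 Da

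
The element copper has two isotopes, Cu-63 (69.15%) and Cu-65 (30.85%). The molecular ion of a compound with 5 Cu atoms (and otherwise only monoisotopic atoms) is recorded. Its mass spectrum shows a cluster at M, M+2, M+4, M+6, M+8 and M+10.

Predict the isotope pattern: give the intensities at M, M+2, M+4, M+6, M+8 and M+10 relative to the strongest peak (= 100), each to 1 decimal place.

Expanding (0.6915 + 0.3085)^5:
P(M) = 0.6915^5 = 0.158111
P(M+2) = 5 × 0.6915^4 × 0.3085^1 = 0.352691
P(M+4) = 10 × 0.6915^3 × 0.3085^2 = 0.314693
P(M+6) = 10 × 0.6915^2 × 0.3085^3 = 0.140394
P(M+8) = 5 × 0.6915^1 × 0.3085^4 = 0.031317
P(M+10) = 0.3085^5 = 0.002794
The M+2 peak is largest (0.352691); scaling to 100 gives 44.8 : 100.0 : 89.2 : 39.8 : 8.9 : 0.8.

44.8 : 100.0 : 89.2 : 39.8 : 8.9 : 0.8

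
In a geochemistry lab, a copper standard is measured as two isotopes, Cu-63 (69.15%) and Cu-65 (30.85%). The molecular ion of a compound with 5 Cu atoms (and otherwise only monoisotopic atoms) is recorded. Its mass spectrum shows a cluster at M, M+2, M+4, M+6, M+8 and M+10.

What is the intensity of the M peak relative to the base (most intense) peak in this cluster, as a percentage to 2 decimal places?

Term probabilities: M 0.1581, M+2 0.3527, M+4 0.3147, M+6 0.1404, M+8 0.0313, M+10 0.0028. Base peak = M+2.
P(M+2) = C(5,1) × 0.6915^4 × 0.3085^1 = 5 × 0.2286487 × 0.3085 = 0.352691 (base)
P(M) = C(5,0) × 0.6915^5 × 0.3085^0 = 1 × 0.15811058 × 1.0000 = 0.158111
Relative intensity = 0.158111 / 0.352691 × 100 = 44.83

44.83%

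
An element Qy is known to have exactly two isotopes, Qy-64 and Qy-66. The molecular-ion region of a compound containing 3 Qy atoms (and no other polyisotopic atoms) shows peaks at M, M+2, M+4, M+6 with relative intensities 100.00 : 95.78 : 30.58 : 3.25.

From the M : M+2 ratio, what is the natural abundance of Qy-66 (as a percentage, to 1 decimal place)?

Write p for the Qy-64 fraction. I(M+2)/I(M) = [C(3,1)·p^2·(1−p)] / p^3 = 3·(1−p)/p = 95.78/100.00 = 0.9578
(1−p)/p = 0.9578/3 = 0.3193  ⇒  p = 1/(1 + 0.3193) = 0.7580
Qy-64: 75.8%, Qy-66: 24.2%.

24.2%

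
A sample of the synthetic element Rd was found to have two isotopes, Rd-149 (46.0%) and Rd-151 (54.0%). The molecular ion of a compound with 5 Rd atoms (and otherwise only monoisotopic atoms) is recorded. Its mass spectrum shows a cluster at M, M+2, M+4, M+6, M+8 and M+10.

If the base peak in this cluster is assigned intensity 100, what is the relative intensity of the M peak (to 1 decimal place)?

6.2

Term probabilities: M 0.0206, M+2 0.1209, M+4 0.2838, M+6 0.3332, M+8 0.1956, M+10 0.0459. Base peak = M+6.
P(M+6) = C(5,3) × 0.460^2 × 0.540^3 = 10 × 0.2116 × 0.157464 = 0.333194 (base)
P(M) = C(5,0) × 0.460^5 × 0.540^0 = 1 × 0.0205963 × 1.0000 = 0.020596
Relative intensity = 0.020596 / 0.333194 × 100 = 6.2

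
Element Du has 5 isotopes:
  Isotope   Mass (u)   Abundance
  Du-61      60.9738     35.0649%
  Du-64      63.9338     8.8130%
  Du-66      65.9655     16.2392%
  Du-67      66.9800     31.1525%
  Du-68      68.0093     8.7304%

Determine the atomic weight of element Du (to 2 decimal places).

The abundance-weighted mean is 0.350649 × 60.9738 + 0.088130 × 63.9338 + 0.162392 × 65.9655 + 0.311525 × 66.9800 + 0.087304 × 68.0093
= 21.38040 + 5.63449 + 10.71227 + 20.86594 + 5.93748 = 64.53058 u

64.53 u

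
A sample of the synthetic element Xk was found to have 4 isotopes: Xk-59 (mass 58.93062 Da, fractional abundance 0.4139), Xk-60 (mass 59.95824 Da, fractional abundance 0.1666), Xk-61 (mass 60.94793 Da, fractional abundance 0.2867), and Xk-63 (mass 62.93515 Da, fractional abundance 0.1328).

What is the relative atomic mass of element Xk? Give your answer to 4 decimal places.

60.2120 Da

Ar = Σ fᵢ·mᵢ = 0.4139 × 58.93062 + 0.1666 × 59.95824 + 0.2867 × 60.94793 + 0.1328 × 62.93515
= 24.391384 + 9.989043 + 17.473772 + 8.357788 = 60.211987 Da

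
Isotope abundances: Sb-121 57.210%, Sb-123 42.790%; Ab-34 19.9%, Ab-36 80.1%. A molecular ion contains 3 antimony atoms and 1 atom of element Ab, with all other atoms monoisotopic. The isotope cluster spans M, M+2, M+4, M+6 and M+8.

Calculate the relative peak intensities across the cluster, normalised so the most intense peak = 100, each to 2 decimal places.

9.34 : 58.53 : 100.00 : 66.98 : 15.73

Antimony pattern (n=3): 0.18724742 : 0.42015297 : 0.3142518 : 0.07834781
Element Ab pattern (n=1): 0.1990 : 0.8010
Convolve the two distributions (both contribute in 2-u steps):
  M: 0.18724742×0.1990 = 0.037262
  M+2: 0.18724742×0.8010 + 0.42015297×0.1990 = 0.233596
  M+4: 0.42015297×0.8010 + 0.3142518×0.1990 = 0.399079
  M+6: 0.3142518×0.8010 + 0.07834781×0.1990 = 0.267307
  M+8: 0.07834781×0.8010 = 0.062757
Scale to base peak (0.399079) = 100: 9.34 : 58.53 : 100.00 : 66.98 : 15.73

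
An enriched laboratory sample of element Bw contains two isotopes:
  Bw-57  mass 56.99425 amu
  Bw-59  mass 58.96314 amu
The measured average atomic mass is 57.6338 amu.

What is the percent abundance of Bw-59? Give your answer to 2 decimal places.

32.48%

Writing the weighted mean with unknown fraction x of Bw-57:
56.99425·x + 58.96314·(1 − x) = 57.6338
(56.99425 − 58.96314)·x = 57.6338 − 58.96314
x = -1.32934 / -1.96889 = 0.67517 → 67.52% Bw-57, 32.48% Bw-59.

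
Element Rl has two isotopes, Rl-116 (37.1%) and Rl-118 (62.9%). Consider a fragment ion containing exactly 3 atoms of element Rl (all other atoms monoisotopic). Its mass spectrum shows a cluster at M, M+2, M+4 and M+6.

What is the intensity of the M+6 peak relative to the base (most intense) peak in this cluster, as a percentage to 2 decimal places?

(0.371 + 0.629)^3 gives M 0.0511, M+2 0.2597, M+4 0.4403, M+6 0.2489; the largest is M+4.
P(M+4) = C(3,2) × 0.371^1 × 0.629^2 = 3 × 0.3710 × 0.395641 = 0.440348 (base)
P(M+6) = C(3,3) × 0.371^0 × 0.629^3 = 1 × 1.0000 × 0.24885819 = 0.248858
Relative intensity = 0.248858 / 0.440348 × 100 = 56.51

56.51%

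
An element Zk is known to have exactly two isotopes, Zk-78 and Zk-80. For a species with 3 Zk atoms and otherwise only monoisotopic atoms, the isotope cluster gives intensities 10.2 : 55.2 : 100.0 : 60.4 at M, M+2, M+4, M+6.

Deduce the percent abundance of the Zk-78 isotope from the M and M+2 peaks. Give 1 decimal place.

35.7%

If p is the fraction of Zk that is Zk-78, then I(M+2)/I(M) = [C(3,1)·p^2·(1−p)] / p^3 = 3·(1−p)/p = 55.2/10.2 = 5.4118
(1−p)/p = 5.4118/3 = 1.8039  ⇒  p = 1/(1 + 1.8039) = 0.3566
Zk-78: 35.7%, Zk-80: 64.3%.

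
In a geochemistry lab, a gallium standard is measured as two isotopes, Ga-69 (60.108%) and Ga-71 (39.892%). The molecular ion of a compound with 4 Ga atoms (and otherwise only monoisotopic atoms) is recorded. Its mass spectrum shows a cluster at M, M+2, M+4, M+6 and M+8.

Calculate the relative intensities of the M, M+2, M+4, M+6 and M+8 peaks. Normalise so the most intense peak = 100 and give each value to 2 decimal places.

37.67 : 100.00 : 99.55 : 44.05 : 7.31

Each Ga atom is independently Ga-69 (p = 0.60108) or Ga-71 (q = 0.39892); the cluster is the binomial expansion (p + q)^4.
P(M) = 0.60108^4 = 0.130536
P(M+2) = 4 × 0.60108^3 × 0.39892^1 = 0.346531
P(M+4) = 6 × 0.60108^2 × 0.39892^2 = 0.344975
P(M+6) = 4 × 0.60108^1 × 0.39892^3 = 0.152633
P(M+8) = 0.39892^4 = 0.025325
The M+2 peak is largest (0.346531); scaling to 100 gives 37.67 : 100.00 : 99.55 : 44.05 : 7.31.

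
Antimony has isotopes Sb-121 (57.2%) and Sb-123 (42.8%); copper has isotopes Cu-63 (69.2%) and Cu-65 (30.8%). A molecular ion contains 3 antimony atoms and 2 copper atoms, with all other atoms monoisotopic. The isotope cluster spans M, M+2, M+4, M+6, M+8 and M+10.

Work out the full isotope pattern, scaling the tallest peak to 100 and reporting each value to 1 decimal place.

25.8 : 80.9 : 100.0 : 60.9 : 18.2 : 2.1

Antimony pattern (n=3): 0.18714925 : 0.42010426 : 0.31434374 : 0.07840275
Copper pattern (n=2): 0.478864 : 0.426272 : 0.094864
Convolve the two distributions (both contribute in 2-u steps):
  M: 0.18714925×0.478864 = 0.089619
  M+2: 0.18714925×0.426272 + 0.42010426×0.478864 = 0.280949
  M+4: 0.18714925×0.094864 + 0.42010426×0.426272 + 0.31434374×0.478864 = 0.347360
  M+6: 0.42010426×0.094864 + 0.31434374×0.426272 + 0.07840275×0.478864 = 0.211393
  M+8: 0.31434374×0.094864 + 0.07840275×0.426272 = 0.063241
  M+10: 0.07840275×0.094864 = 0.007438
Scale to base peak (0.347360) = 100: 25.8 : 80.9 : 100.0 : 60.9 : 18.2 : 2.1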